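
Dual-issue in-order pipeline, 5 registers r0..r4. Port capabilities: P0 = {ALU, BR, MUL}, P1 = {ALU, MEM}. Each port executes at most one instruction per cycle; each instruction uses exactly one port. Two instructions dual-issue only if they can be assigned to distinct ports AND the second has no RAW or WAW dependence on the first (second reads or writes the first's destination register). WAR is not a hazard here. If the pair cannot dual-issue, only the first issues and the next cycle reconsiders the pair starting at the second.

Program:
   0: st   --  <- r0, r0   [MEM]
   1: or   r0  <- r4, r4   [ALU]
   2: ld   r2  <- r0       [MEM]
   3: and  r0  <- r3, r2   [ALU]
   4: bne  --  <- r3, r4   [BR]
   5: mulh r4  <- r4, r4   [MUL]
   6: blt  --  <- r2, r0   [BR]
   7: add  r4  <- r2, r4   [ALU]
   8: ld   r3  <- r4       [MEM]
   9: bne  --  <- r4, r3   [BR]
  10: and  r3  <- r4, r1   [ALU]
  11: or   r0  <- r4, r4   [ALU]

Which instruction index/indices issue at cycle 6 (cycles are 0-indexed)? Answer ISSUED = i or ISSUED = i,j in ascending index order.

ISSUED = 9,10

0. st;or @i0&i1  | dual
1. ld @i2  | RAW r2
2. and;bne @i3&i4  | dual
3. mulh @i5  | no-port MUL/BR
4. blt;add @i6&i7  | dual
5. ld @i8  | RAW r3
6. bne;and @i9&i10  | dual
7. or @i11  | tail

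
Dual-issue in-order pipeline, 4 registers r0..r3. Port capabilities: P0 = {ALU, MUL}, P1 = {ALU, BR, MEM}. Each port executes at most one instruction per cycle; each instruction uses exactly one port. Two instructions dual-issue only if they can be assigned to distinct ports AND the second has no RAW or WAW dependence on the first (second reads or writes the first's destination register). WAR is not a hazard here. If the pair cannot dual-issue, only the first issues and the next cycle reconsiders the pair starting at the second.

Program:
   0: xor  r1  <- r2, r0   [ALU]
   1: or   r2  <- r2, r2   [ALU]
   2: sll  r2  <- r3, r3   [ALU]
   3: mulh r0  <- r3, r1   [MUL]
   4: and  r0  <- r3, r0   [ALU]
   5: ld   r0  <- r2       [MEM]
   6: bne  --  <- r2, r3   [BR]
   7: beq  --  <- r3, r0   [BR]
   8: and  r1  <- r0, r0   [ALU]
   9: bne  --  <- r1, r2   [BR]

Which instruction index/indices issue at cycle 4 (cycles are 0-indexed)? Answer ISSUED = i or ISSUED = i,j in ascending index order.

#0 head=0: xor;or i0&i1 2-wide
#1 head=2: sll;mulh i2&i3 2-wide
#2 head=4: and i4 WAW r0
#3 head=5: ld i5 no-port MEM/BR
#4 head=6: bne i6 no-port BR/BR
#5 head=7: beq;and i7&i8 2-wide
#6 head=9: bne i9 tail

ISSUED = 6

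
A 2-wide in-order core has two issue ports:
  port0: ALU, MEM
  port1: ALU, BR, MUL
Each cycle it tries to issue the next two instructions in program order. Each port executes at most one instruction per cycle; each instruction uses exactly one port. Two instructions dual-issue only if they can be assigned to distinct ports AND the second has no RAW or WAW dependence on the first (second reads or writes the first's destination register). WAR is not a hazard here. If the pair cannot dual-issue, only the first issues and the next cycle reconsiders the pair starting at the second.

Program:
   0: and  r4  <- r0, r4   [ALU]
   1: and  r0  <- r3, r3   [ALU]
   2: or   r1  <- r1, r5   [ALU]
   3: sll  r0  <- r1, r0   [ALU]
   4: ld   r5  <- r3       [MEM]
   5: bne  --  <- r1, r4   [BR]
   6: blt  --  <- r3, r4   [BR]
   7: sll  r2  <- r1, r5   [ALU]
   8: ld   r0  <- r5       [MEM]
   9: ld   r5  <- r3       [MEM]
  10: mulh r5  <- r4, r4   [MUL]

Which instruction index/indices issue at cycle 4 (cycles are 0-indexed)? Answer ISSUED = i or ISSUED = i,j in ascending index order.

ISSUED = 6,7

#0 head=0: and and i0/i1 dual
#1 head=2: or i2 RAW r1
#2 head=3: sll ld i3/i4 dual
#3 head=5: bne i5 no-port BR/BR
#4 head=6: blt sll i6/i7 dual
#5 head=8: ld i8 no-port MEM/MEM
#6 head=9: ld i9 WAW r5
#7 head=10: mulh i10 tail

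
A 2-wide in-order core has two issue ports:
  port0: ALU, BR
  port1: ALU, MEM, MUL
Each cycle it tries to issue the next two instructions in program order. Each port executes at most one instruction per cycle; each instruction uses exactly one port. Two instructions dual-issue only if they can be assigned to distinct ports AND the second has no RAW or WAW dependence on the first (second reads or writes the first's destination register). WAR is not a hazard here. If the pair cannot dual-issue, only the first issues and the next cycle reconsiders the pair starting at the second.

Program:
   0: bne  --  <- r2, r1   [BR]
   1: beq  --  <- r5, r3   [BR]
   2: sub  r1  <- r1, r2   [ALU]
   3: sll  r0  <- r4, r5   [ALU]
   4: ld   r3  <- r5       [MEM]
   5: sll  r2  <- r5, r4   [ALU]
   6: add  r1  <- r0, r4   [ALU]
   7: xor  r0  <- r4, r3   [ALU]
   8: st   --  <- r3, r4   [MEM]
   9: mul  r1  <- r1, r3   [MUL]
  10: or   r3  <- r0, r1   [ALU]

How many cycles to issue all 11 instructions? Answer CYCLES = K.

#0 head=0: bne i0 no-port BR/BR
#1 head=1: beq;sub i1,i2 dual
#2 head=3: sll;ld i3,i4 dual
#3 head=5: sll;add i5,i6 dual
#4 head=7: xor;st i7,i8 dual
#5 head=9: mul i9 RAW r1
#6 head=10: or i10 tail

CYCLES = 7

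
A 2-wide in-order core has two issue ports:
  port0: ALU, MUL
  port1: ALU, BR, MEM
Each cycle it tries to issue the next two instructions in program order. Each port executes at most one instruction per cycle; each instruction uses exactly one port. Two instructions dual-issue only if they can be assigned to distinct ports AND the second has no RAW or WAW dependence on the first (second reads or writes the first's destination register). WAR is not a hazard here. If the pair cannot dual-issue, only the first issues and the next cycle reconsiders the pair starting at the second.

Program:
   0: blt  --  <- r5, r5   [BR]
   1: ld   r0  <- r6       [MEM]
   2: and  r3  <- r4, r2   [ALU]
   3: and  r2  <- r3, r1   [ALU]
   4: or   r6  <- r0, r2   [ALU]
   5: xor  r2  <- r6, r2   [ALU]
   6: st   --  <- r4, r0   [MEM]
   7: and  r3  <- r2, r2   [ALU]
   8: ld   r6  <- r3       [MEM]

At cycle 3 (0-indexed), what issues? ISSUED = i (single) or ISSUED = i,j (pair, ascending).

[0] i0  blt  -- no-port BR/MEM
[1] i1/i2  ld+and  -- dual
[2] i3  and  -- RAW r2
[3] i4  or  -- RAW r6
[4] i5/i6  xor+st  -- dual
[5] i7  and  -- RAW r3
[6] i8  ld  -- tail

ISSUED = 4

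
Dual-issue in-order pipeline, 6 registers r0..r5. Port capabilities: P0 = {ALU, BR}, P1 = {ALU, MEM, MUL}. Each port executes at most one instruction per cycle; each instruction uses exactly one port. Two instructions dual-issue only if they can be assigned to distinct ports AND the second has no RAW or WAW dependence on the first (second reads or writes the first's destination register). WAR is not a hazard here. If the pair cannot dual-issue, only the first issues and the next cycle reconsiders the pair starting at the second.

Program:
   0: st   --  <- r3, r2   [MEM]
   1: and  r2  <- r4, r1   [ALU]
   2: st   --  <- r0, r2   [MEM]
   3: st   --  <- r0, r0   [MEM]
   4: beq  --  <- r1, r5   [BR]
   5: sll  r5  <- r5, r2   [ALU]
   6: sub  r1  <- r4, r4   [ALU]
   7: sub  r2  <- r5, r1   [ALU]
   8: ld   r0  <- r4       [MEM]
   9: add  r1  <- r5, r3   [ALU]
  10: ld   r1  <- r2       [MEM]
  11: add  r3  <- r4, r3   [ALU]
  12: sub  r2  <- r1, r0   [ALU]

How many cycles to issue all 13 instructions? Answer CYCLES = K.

c0: i0/i1 st;and  pair
c1: i2 st  no-port MEM/MEM
c2: i3/i4 st;beq  pair
c3: i5/i6 sll;sub  pair
c4: i7/i8 sub;ld  pair
c5: i9 add  WAW r1
c6: i10/i11 ld;add  pair
c7: i12 sub  tail

CYCLES = 8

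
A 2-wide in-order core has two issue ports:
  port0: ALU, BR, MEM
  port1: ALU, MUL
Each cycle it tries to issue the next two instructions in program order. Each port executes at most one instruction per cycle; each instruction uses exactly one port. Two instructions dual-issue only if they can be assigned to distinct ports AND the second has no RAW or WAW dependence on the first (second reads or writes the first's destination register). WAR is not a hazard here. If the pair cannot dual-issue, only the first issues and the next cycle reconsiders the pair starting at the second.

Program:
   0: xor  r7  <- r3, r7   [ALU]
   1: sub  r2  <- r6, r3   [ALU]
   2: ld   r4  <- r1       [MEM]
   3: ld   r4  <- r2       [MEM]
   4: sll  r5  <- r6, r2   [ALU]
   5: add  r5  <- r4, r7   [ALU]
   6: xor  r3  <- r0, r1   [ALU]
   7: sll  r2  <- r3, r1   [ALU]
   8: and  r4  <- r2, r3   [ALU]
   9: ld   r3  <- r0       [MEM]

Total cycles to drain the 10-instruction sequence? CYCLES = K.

CYCLES = 6

#0 head=0: xor sub i0/i1 pair
#1 head=2: ld i2 no-port MEM/MEM
#2 head=3: ld sll i3/i4 pair
#3 head=5: add xor i5/i6 pair
#4 head=7: sll i7 RAW r2
#5 head=8: and ld i8/i9 pair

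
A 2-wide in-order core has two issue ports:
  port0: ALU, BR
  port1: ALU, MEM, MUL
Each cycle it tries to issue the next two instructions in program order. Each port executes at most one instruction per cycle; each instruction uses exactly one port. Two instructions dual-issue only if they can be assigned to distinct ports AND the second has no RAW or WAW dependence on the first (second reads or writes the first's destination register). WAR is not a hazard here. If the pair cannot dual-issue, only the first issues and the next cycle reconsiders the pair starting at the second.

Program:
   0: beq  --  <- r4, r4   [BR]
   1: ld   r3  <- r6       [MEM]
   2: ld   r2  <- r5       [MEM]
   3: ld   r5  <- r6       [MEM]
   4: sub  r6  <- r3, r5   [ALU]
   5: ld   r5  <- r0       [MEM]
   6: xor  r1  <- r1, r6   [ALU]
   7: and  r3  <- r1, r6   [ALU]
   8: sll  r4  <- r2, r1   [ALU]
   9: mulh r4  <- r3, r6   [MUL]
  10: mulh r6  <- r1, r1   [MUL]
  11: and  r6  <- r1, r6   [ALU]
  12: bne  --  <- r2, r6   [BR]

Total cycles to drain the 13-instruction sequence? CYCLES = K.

t=0 i0&i1:beq/ld ; pair
t=1 i2:ld ; no-port MEM/MEM
t=2 i3:ld ; RAW r5
t=3 i4&i5:sub/ld ; pair
t=4 i6:xor ; RAW r1
t=5 i7&i8:and/sll ; pair
t=6 i9:mulh ; no-port MUL/MUL
t=7 i10:mulh ; RAW+WAW r6
t=8 i11:and ; RAW r6
t=9 i12:bne ; tail

CYCLES = 10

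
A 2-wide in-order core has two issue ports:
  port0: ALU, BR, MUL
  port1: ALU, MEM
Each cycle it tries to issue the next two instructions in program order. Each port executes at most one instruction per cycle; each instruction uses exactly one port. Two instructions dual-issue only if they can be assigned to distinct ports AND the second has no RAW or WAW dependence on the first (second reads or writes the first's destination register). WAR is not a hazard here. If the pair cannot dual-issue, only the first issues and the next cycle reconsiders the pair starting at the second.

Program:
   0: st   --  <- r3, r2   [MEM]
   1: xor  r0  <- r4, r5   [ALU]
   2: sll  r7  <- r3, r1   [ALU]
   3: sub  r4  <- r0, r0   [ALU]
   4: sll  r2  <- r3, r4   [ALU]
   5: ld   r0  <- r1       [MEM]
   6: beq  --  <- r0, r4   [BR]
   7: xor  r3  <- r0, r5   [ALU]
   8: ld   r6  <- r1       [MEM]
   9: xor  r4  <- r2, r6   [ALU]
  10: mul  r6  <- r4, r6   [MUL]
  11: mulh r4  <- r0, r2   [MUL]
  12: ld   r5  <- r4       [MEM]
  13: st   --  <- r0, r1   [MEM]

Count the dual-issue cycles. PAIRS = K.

t=0 i0/i1:st.MEM;xor.ALU ; pair
t=1 i2/i3:sll.ALU;sub.ALU ; pair
t=2 i4/i5:sll.ALU;ld.MEM ; pair
t=3 i6/i7:beq.BR;xor.ALU ; pair
t=4 i8:ld.MEM ; RAW r6
t=5 i9:xor.ALU ; RAW r4
t=6 i10:mul.MUL ; no-port MUL/MUL
t=7 i11:mulh.MUL ; RAW r4
t=8 i12:ld.MEM ; no-port MEM/MEM
t=9 i13:st.MEM ; tail

PAIRS = 4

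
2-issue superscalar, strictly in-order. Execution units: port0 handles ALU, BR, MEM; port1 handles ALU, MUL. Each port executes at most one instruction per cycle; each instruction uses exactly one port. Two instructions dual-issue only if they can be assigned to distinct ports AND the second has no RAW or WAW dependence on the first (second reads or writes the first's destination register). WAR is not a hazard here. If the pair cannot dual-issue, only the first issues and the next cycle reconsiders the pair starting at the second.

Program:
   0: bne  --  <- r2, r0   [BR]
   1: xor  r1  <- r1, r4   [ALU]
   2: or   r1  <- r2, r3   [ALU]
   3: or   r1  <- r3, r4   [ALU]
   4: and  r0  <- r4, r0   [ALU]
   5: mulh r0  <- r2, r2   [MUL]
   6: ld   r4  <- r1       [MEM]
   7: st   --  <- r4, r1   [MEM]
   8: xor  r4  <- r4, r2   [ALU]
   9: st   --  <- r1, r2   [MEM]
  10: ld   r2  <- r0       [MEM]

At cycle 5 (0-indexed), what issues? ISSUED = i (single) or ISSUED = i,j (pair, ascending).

ISSUED = 9

c0: i0&i1 bne.BR xor.ALU  pair
c1: i2 or.ALU  WAW r1
c2: i3&i4 or.ALU and.ALU  pair
c3: i5&i6 mulh.MUL ld.MEM  pair
c4: i7&i8 st.MEM xor.ALU  pair
c5: i9 st.MEM  no-port MEM/MEM
c6: i10 ld.MEM  tail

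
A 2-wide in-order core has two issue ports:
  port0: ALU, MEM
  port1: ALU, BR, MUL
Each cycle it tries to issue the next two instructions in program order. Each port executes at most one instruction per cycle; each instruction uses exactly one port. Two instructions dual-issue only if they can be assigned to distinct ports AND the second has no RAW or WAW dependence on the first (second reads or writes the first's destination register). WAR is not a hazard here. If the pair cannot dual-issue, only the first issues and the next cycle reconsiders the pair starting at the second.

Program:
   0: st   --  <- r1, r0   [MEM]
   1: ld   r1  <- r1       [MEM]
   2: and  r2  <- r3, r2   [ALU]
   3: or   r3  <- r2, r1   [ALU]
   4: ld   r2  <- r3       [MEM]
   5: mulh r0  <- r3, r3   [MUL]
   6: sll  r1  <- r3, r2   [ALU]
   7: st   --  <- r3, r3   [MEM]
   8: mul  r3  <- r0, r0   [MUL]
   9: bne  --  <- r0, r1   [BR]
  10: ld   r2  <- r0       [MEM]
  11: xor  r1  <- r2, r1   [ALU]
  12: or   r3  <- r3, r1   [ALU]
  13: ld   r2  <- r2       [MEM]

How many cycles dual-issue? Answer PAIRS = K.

c0: i0 st  no-port MEM/MEM
c1: i1+i2 ld+and  2-wide
c2: i3 or  RAW r3
c3: i4+i5 ld+mulh  2-wide
c4: i6+i7 sll+st  2-wide
c5: i8 mul  no-port MUL/BR
c6: i9+i10 bne+ld  2-wide
c7: i11 xor  RAW r1
c8: i12+i13 or+ld  2-wide

PAIRS = 5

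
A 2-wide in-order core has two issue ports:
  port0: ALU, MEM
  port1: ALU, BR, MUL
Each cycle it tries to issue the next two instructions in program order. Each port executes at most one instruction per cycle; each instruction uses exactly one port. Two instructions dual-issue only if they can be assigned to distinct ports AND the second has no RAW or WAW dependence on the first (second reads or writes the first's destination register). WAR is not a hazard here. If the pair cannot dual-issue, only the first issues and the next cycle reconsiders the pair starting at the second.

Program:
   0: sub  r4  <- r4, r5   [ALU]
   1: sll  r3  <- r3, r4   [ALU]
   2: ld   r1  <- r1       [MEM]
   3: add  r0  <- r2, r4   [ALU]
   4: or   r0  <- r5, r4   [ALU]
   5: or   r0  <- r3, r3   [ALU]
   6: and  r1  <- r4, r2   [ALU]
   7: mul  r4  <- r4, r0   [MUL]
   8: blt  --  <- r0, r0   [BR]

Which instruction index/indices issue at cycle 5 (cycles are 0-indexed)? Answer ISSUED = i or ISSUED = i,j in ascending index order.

ISSUED = 7

#0 head=0: sub.ALU i0 RAW r4
#1 head=1: sll.ALU ld.MEM i1&i2 dual
#2 head=3: add.ALU i3 WAW r0
#3 head=4: or.ALU i4 WAW r0
#4 head=5: or.ALU and.ALU i5&i6 dual
#5 head=7: mul.MUL i7 no-port MUL/BR
#6 head=8: blt.BR i8 tail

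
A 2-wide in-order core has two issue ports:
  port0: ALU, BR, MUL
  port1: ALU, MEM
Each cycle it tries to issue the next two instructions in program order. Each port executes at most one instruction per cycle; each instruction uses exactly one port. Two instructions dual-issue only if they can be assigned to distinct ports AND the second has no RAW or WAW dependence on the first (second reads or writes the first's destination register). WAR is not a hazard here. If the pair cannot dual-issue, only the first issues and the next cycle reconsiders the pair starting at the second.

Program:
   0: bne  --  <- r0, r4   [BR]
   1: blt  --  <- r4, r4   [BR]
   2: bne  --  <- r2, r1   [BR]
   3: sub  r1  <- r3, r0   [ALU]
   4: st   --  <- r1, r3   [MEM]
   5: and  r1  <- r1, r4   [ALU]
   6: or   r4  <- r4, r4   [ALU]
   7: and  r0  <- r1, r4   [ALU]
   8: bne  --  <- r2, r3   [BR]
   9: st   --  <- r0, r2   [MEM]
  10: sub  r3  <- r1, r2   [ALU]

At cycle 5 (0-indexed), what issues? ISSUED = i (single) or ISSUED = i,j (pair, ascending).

ISSUED = 7,8

[0] i0  bne.BR  -- no-port BR/BR
[1] i1  blt.BR  -- no-port BR/BR
[2] i2+i3  bne.BR;sub.ALU  -- 2-wide
[3] i4+i5  st.MEM;and.ALU  -- 2-wide
[4] i6  or.ALU  -- RAW r4
[5] i7+i8  and.ALU;bne.BR  -- 2-wide
[6] i9+i10  st.MEM;sub.ALU  -- 2-wide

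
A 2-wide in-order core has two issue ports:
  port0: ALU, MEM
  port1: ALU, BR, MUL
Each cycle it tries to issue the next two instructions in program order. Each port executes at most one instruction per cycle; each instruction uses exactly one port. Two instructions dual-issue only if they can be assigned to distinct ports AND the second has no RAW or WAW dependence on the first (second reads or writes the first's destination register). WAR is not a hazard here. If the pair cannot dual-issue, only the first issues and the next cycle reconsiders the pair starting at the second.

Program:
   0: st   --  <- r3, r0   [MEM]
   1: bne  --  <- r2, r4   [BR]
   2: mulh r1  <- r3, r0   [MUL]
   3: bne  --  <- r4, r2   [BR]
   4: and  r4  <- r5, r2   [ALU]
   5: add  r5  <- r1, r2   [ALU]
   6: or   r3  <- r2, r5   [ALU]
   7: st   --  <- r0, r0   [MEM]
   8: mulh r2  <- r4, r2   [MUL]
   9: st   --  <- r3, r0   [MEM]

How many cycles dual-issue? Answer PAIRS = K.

PAIRS = 4

[0] i0&i1  st.MEM+bne.BR  -- dual
[1] i2  mulh.MUL  -- no-port MUL/BR
[2] i3&i4  bne.BR+and.ALU  -- dual
[3] i5  add.ALU  -- RAW r5
[4] i6&i7  or.ALU+st.MEM  -- dual
[5] i8&i9  mulh.MUL+st.MEM  -- dual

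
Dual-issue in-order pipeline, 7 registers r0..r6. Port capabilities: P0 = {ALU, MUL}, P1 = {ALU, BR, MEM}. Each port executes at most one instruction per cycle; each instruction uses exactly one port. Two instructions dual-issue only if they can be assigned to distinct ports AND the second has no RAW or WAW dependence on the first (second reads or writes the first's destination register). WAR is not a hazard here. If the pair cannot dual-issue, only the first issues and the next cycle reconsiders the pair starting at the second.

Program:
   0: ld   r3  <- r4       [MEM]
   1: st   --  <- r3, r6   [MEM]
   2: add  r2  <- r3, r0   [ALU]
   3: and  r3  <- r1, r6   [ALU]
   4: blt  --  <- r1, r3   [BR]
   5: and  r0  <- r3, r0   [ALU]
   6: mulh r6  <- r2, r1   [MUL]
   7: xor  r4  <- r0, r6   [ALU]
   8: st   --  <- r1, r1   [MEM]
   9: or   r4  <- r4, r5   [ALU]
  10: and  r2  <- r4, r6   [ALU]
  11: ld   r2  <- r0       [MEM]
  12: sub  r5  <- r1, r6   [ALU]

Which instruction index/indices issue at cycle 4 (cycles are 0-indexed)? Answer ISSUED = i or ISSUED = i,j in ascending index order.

0. ld.MEM @i0  | no-port MEM/MEM
1. st.MEM/add.ALU @i1&i2  | 2-wide
2. and.ALU @i3  | RAW r3
3. blt.BR/and.ALU @i4&i5  | 2-wide
4. mulh.MUL @i6  | RAW r6
5. xor.ALU/st.MEM @i7&i8  | 2-wide
6. or.ALU @i9  | RAW r4
7. and.ALU @i10  | WAW r2
8. ld.MEM/sub.ALU @i11&i12  | 2-wide

ISSUED = 6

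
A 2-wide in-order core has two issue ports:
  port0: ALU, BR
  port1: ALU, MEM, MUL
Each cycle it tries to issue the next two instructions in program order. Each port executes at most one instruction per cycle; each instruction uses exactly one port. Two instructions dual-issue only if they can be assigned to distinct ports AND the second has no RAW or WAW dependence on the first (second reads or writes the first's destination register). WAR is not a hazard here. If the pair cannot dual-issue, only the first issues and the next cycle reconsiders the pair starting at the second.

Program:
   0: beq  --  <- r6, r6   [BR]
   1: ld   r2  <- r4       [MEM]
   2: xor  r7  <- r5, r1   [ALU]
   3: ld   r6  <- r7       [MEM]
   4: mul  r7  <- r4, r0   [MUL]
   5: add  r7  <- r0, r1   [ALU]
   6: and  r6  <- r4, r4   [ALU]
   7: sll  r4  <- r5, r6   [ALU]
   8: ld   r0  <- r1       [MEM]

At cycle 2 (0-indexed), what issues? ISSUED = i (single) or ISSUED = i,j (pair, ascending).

ISSUED = 3

0. beq.BR+ld.MEM @i0+i1  | 2-wide
1. xor.ALU @i2  | RAW r7
2. ld.MEM @i3  | no-port MEM/MUL
3. mul.MUL @i4  | WAW r7
4. add.ALU+and.ALU @i5+i6  | 2-wide
5. sll.ALU+ld.MEM @i7+i8  | 2-wide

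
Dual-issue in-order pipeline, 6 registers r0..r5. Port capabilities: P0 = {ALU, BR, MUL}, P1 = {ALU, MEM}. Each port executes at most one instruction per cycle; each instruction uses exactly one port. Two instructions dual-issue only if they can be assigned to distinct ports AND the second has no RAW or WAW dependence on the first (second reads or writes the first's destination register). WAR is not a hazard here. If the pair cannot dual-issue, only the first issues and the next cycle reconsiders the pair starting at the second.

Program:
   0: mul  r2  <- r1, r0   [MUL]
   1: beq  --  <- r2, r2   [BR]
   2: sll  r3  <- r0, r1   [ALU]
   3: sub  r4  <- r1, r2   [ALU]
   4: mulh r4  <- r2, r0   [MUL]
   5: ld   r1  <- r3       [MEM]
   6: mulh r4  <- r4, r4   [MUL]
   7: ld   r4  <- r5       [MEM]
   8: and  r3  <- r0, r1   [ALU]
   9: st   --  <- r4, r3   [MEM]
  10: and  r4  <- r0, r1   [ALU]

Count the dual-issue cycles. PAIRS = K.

[0] i0  mul.MUL  -- no-port MUL/BR
[1] i1,i2  beq.BR/sll.ALU  -- dual
[2] i3  sub.ALU  -- WAW r4
[3] i4,i5  mulh.MUL/ld.MEM  -- dual
[4] i6  mulh.MUL  -- WAW r4
[5] i7,i8  ld.MEM/and.ALU  -- dual
[6] i9,i10  st.MEM/and.ALU  -- dual

PAIRS = 4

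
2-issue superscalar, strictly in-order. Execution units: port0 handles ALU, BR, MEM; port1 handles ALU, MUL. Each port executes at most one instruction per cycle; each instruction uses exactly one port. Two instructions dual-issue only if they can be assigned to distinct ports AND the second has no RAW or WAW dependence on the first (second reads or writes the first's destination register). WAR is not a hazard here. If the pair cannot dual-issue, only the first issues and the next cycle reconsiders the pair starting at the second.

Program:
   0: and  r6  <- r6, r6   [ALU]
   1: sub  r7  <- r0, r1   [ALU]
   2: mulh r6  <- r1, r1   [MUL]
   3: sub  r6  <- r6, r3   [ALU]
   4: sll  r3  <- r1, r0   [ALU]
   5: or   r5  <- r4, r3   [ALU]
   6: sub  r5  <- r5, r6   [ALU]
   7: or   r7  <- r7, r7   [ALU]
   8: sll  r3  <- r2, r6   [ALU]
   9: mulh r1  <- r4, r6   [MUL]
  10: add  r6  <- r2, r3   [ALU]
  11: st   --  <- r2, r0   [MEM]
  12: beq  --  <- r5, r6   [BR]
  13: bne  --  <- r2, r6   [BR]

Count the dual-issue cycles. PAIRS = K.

  cy0 -> i0/i1 (and sub) dual
  cy1 -> i2 (mulh) RAW+WAW r6
  cy2 -> i3/i4 (sub sll) dual
  cy3 -> i5 (or) RAW+WAW r5
  cy4 -> i6/i7 (sub or) dual
  cy5 -> i8/i9 (sll mulh) dual
  cy6 -> i10/i11 (add st) dual
  cy7 -> i12 (beq) no-port BR/BR
  cy8 -> i13 (bne) tail

PAIRS = 5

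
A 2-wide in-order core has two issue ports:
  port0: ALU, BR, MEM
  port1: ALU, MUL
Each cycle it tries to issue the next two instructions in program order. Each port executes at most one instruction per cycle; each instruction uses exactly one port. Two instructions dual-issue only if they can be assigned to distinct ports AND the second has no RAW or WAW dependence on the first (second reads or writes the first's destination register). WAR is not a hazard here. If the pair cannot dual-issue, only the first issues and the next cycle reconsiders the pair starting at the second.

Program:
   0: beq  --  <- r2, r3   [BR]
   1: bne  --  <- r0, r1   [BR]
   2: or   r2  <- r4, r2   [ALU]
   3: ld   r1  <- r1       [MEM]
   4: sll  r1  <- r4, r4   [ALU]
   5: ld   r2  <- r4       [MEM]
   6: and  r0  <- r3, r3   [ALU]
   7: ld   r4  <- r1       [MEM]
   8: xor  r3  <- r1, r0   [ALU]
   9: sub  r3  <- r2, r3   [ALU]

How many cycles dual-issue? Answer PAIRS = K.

PAIRS = 3

t=0 i0:beq ; no-port BR/BR
t=1 i1/i2:bne;or ; pair
t=2 i3:ld ; WAW r1
t=3 i4/i5:sll;ld ; pair
t=4 i6/i7:and;ld ; pair
t=5 i8:xor ; RAW+WAW r3
t=6 i9:sub ; tail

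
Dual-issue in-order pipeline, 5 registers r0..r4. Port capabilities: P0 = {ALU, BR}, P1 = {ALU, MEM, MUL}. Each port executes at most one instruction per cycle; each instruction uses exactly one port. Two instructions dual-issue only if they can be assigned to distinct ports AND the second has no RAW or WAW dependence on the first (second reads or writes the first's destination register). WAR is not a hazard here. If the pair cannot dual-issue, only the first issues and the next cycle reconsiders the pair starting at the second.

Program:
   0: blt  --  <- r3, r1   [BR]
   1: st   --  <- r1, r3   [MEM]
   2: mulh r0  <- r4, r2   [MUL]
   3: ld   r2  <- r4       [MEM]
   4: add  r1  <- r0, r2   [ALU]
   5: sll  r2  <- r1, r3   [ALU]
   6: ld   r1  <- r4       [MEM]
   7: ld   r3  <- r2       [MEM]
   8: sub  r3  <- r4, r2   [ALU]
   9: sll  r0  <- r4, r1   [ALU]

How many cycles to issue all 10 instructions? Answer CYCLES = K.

CYCLES = 7

0. blt/st @i0+i1  | pair
1. mulh @i2  | no-port MUL/MEM
2. ld @i3  | RAW r2
3. add @i4  | RAW r1
4. sll/ld @i5+i6  | pair
5. ld @i7  | WAW r3
6. sub/sll @i8+i9  | pair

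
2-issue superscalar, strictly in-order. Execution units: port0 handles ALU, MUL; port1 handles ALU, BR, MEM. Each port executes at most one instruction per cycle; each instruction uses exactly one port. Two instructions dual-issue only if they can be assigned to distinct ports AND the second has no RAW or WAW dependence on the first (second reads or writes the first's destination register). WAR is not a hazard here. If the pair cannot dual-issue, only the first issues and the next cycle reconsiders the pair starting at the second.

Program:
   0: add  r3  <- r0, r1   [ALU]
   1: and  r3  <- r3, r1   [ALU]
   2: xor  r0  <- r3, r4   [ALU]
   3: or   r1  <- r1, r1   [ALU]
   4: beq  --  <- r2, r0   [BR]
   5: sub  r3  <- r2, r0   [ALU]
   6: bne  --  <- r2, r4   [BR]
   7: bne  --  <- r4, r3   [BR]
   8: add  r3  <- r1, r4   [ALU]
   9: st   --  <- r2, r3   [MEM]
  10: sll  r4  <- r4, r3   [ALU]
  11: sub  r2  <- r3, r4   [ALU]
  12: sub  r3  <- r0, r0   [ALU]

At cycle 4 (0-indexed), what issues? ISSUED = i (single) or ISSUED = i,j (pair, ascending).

ISSUED = 6

t=0 i0:add.ALU ; RAW+WAW r3
t=1 i1:and.ALU ; RAW r3
t=2 i2/i3:xor.ALU or.ALU ; dual
t=3 i4/i5:beq.BR sub.ALU ; dual
t=4 i6:bne.BR ; no-port BR/BR
t=5 i7/i8:bne.BR add.ALU ; dual
t=6 i9/i10:st.MEM sll.ALU ; dual
t=7 i11/i12:sub.ALU sub.ALU ; dual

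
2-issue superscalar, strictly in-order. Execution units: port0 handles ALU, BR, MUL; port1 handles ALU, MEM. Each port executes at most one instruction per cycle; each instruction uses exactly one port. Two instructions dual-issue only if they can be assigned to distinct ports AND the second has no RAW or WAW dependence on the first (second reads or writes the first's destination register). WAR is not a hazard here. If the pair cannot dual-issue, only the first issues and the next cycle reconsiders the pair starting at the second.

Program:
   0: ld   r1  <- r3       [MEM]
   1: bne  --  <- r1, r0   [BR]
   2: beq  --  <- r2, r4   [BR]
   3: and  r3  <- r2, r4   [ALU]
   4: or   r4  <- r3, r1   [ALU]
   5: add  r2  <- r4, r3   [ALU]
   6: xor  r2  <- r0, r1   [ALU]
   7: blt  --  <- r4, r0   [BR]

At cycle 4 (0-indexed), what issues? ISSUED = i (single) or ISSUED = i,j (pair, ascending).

ISSUED = 5

[0] i0  ld.MEM  -- RAW r1
[1] i1  bne.BR  -- no-port BR/BR
[2] i2,i3  beq.BR and.ALU  -- dual
[3] i4  or.ALU  -- RAW r4
[4] i5  add.ALU  -- WAW r2
[5] i6,i7  xor.ALU blt.BR  -- dual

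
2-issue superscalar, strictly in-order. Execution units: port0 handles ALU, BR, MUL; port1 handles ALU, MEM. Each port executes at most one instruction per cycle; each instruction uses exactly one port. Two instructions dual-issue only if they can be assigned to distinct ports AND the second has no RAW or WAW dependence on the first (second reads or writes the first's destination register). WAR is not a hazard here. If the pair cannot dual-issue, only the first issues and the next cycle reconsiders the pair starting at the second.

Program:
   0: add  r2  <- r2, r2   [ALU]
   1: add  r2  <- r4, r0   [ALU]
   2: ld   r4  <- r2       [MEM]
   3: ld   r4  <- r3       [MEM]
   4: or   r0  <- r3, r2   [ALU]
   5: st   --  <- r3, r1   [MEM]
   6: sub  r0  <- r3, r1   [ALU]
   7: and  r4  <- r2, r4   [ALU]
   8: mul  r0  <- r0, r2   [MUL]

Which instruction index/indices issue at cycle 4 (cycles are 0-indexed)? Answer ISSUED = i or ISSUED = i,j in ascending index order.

c0: i0 add.ALU  WAW r2
c1: i1 add.ALU  RAW r2
c2: i2 ld.MEM  no-port MEM/MEM
c3: i3/i4 ld.MEM/or.ALU  2-wide
c4: i5/i6 st.MEM/sub.ALU  2-wide
c5: i7/i8 and.ALU/mul.MUL  2-wide

ISSUED = 5,6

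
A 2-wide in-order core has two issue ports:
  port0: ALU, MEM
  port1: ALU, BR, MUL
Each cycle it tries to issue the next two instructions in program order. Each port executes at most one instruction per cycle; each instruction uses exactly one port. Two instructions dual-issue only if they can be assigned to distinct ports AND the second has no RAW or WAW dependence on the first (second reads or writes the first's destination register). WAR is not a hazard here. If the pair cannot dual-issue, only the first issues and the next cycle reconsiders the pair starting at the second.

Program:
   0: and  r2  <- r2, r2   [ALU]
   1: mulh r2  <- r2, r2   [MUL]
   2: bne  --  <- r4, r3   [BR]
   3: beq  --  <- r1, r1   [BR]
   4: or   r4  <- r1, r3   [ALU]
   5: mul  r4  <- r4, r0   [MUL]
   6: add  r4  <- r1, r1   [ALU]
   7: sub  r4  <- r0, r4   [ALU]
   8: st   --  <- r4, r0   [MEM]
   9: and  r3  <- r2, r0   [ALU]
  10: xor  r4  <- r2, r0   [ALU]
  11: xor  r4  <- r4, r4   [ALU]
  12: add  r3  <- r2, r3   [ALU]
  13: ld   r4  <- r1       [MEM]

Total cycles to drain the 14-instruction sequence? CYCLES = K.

CYCLES = 11

c0: i0 and  RAW+WAW r2
c1: i1 mulh  no-port MUL/BR
c2: i2 bne  no-port BR/BR
c3: i3+i4 beq/or  pair
c4: i5 mul  WAW r4
c5: i6 add  RAW+WAW r4
c6: i7 sub  RAW r4
c7: i8+i9 st/and  pair
c8: i10 xor  RAW+WAW r4
c9: i11+i12 xor/add  pair
c10: i13 ld  tail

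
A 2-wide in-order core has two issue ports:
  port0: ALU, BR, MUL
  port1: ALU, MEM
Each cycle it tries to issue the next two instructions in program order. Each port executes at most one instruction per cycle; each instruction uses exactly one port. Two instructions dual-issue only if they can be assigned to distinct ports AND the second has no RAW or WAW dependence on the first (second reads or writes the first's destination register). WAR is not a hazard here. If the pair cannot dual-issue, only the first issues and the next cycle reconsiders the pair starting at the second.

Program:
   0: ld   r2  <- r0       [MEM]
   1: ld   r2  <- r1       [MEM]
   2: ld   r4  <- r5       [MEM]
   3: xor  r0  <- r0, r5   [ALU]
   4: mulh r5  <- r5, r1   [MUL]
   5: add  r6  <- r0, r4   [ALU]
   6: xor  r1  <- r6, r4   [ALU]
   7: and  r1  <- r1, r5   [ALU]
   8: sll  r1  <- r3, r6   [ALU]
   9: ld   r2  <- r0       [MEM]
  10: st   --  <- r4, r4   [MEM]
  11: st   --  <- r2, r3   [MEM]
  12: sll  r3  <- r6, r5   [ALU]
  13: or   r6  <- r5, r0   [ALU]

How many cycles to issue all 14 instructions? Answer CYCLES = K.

  cy0 -> i0 (ld.MEM) no-port MEM/MEM
  cy1 -> i1 (ld.MEM) no-port MEM/MEM
  cy2 -> i2/i3 (ld.MEM/xor.ALU) pair
  cy3 -> i4/i5 (mulh.MUL/add.ALU) pair
  cy4 -> i6 (xor.ALU) RAW+WAW r1
  cy5 -> i7 (and.ALU) WAW r1
  cy6 -> i8/i9 (sll.ALU/ld.MEM) pair
  cy7 -> i10 (st.MEM) no-port MEM/MEM
  cy8 -> i11/i12 (st.MEM/sll.ALU) pair
  cy9 -> i13 (or.ALU) tail

CYCLES = 10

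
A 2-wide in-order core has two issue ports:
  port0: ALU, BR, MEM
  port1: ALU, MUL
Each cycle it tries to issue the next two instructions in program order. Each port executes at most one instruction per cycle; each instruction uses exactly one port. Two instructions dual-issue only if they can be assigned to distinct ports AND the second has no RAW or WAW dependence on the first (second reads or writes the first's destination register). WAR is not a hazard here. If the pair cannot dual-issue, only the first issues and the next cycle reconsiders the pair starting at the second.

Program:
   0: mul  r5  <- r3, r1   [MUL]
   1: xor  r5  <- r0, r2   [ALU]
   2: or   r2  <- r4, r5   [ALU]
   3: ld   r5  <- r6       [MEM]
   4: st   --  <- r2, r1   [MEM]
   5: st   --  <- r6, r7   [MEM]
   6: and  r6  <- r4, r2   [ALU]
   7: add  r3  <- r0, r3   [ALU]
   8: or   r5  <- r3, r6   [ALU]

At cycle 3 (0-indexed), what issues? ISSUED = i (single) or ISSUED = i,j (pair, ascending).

ISSUED = 4

c0: i0 mul.MUL  WAW r5
c1: i1 xor.ALU  RAW r5
c2: i2,i3 or.ALU/ld.MEM  2-wide
c3: i4 st.MEM  no-port MEM/MEM
c4: i5,i6 st.MEM/and.ALU  2-wide
c5: i7 add.ALU  RAW r3
c6: i8 or.ALU  tail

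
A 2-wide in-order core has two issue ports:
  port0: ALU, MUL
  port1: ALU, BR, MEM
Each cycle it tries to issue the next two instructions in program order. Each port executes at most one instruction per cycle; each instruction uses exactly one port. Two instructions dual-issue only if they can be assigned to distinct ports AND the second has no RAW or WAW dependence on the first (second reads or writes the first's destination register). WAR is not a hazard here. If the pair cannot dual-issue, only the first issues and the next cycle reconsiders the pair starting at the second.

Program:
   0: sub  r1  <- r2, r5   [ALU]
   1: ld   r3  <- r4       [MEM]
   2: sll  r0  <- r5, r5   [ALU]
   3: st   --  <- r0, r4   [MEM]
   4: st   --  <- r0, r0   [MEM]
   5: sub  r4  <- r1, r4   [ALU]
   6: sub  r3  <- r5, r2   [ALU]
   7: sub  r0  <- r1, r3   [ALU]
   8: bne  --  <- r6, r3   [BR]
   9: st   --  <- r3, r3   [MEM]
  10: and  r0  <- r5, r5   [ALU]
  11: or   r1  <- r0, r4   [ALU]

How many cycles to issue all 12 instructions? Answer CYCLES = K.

#0 head=0: sub/ld i0,i1 dual
#1 head=2: sll i2 RAW r0
#2 head=3: st i3 no-port MEM/MEM
#3 head=4: st/sub i4,i5 dual
#4 head=6: sub i6 RAW r3
#5 head=7: sub/bne i7,i8 dual
#6 head=9: st/and i9,i10 dual
#7 head=11: or i11 tail

CYCLES = 8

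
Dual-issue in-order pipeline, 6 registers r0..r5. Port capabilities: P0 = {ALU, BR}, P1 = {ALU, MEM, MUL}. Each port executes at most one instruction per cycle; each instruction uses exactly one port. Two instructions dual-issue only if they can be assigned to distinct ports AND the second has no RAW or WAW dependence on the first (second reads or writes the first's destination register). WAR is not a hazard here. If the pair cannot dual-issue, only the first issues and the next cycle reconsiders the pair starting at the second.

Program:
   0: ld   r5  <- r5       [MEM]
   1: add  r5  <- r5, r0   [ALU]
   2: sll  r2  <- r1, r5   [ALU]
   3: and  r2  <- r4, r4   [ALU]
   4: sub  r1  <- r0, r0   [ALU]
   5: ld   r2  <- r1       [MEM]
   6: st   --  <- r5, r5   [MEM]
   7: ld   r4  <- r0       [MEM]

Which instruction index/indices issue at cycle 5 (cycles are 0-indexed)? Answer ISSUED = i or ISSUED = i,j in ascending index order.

[0] i0  ld.MEM  -- RAW+WAW r5
[1] i1  add.ALU  -- RAW r5
[2] i2  sll.ALU  -- WAW r2
[3] i3&i4  and.ALU;sub.ALU  -- dual
[4] i5  ld.MEM  -- no-port MEM/MEM
[5] i6  st.MEM  -- no-port MEM/MEM
[6] i7  ld.MEM  -- tail

ISSUED = 6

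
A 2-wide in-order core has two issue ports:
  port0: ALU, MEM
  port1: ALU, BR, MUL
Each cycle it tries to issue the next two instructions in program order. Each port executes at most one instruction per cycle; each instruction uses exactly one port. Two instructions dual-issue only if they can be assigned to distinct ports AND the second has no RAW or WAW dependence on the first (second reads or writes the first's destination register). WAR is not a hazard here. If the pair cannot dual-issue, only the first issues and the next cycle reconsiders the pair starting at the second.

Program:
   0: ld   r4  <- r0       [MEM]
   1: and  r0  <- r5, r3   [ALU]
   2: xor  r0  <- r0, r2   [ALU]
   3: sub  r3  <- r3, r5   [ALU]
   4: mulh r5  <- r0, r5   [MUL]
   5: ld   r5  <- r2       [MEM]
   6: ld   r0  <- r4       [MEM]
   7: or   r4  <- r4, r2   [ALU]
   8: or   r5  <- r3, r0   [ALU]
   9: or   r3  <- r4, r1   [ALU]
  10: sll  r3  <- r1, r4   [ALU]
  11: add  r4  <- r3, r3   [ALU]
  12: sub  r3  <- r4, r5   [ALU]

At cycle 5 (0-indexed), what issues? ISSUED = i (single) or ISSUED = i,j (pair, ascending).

ISSUED = 8,9

[0] i0+i1  ld.MEM/and.ALU  -- pair
[1] i2+i3  xor.ALU/sub.ALU  -- pair
[2] i4  mulh.MUL  -- WAW r5
[3] i5  ld.MEM  -- no-port MEM/MEM
[4] i6+i7  ld.MEM/or.ALU  -- pair
[5] i8+i9  or.ALU/or.ALU  -- pair
[6] i10  sll.ALU  -- RAW r3
[7] i11  add.ALU  -- RAW r4
[8] i12  sub.ALU  -- tail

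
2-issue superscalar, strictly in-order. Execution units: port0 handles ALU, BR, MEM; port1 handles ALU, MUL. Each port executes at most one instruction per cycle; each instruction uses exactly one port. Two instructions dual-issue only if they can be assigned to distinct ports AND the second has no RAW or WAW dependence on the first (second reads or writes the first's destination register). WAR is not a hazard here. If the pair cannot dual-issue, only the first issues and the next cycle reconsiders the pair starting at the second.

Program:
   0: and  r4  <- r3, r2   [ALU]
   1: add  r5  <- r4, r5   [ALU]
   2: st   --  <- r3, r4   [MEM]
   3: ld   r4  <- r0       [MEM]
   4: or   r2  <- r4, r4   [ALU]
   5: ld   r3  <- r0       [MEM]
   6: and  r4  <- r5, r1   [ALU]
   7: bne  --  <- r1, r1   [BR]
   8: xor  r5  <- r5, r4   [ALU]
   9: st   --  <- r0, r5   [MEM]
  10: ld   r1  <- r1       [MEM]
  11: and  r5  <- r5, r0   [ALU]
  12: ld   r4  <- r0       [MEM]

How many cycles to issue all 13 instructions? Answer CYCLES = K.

CYCLES = 9

#0 head=0: and i0 RAW r4
#1 head=1: add+st i1,i2 dual
#2 head=3: ld i3 RAW r4
#3 head=4: or+ld i4,i5 dual
#4 head=6: and+bne i6,i7 dual
#5 head=8: xor i8 RAW r5
#6 head=9: st i9 no-port MEM/MEM
#7 head=10: ld+and i10,i11 dual
#8 head=12: ld i12 tail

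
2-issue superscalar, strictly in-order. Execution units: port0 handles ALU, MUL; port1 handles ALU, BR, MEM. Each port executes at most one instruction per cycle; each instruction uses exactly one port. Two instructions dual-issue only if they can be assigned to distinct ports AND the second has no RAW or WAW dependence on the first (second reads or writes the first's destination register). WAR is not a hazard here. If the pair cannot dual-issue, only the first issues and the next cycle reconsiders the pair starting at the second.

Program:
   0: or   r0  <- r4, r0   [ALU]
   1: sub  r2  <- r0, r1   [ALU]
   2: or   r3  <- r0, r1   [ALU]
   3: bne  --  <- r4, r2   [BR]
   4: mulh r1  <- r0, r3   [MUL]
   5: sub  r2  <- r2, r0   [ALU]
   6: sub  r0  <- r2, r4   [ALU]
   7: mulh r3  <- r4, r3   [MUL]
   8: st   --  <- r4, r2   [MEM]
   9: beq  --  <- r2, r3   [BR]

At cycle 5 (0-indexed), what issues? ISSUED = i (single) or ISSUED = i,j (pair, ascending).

ISSUED = 8

t=0 i0:or.ALU ; RAW r0
t=1 i1/i2:sub.ALU or.ALU ; pair
t=2 i3/i4:bne.BR mulh.MUL ; pair
t=3 i5:sub.ALU ; RAW r2
t=4 i6/i7:sub.ALU mulh.MUL ; pair
t=5 i8:st.MEM ; no-port MEM/BR
t=6 i9:beq.BR ; tail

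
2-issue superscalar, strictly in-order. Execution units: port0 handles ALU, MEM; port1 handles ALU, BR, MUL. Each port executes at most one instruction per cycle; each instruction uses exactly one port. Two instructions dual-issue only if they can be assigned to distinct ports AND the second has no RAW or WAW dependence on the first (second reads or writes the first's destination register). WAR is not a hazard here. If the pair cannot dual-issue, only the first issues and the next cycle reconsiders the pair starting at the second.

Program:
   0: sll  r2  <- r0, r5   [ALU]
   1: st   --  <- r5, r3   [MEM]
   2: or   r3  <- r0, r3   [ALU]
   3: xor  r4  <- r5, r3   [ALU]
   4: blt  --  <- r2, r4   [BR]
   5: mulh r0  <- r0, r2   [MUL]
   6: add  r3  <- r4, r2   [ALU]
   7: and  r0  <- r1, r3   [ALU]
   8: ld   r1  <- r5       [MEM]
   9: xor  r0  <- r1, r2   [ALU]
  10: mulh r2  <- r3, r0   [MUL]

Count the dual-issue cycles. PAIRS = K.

PAIRS = 3

  cy0 -> i0+i1 (sll+st) dual
  cy1 -> i2 (or) RAW r3
  cy2 -> i3 (xor) RAW r4
  cy3 -> i4 (blt) no-port BR/MUL
  cy4 -> i5+i6 (mulh+add) dual
  cy5 -> i7+i8 (and+ld) dual
  cy6 -> i9 (xor) RAW r0
  cy7 -> i10 (mulh) tail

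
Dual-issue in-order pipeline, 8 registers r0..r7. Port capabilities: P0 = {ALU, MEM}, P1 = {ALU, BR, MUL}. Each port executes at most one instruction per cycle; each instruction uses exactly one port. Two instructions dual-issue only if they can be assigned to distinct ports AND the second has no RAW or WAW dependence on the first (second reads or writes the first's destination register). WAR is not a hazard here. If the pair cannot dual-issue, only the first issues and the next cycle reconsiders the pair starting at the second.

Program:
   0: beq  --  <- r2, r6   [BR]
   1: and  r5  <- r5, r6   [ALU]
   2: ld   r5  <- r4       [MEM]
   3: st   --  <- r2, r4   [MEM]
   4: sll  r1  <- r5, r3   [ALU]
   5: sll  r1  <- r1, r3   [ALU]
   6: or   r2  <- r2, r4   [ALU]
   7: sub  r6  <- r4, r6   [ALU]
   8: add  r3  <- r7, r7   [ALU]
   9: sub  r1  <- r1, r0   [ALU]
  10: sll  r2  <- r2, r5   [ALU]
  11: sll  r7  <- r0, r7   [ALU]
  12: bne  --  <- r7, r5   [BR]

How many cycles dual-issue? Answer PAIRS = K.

#0 head=0: beq.BR and.ALU i0+i1 dual
#1 head=2: ld.MEM i2 no-port MEM/MEM
#2 head=3: st.MEM sll.ALU i3+i4 dual
#3 head=5: sll.ALU or.ALU i5+i6 dual
#4 head=7: sub.ALU add.ALU i7+i8 dual
#5 head=9: sub.ALU sll.ALU i9+i10 dual
#6 head=11: sll.ALU i11 RAW r7
#7 head=12: bne.BR i12 tail

PAIRS = 5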